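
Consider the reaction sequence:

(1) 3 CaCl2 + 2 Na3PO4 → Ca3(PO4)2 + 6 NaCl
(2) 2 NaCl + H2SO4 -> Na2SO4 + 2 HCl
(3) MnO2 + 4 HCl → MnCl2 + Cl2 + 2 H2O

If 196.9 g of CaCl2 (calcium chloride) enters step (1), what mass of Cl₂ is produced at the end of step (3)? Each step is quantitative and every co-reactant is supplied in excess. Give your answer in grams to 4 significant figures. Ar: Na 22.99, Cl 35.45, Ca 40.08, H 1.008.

M(CaCl2) = 40.08 + 2(35.45) = 110.98 g/mol.
M(Cl2) = 2(35.45) = 70.90 g/mol.
n(CaCl2) = 196.9 / 110.98 = 1.7742 mol.
Reaction (1): CaCl2→NaCl ratio 3:6 ⇒ n(NaCl) = 3.5484 mol.
Reaction (2): NaCl→HCl ratio 2:2 ⇒ n(HCl) = 3.5484 mol.
Reaction (3): HCl→Cl2 ratio 4:1 ⇒ n(Cl2) = 0.88710 mol.
Mass of Cl2 = 0.88710 × 70.90 = 62.895 g.

62.90 g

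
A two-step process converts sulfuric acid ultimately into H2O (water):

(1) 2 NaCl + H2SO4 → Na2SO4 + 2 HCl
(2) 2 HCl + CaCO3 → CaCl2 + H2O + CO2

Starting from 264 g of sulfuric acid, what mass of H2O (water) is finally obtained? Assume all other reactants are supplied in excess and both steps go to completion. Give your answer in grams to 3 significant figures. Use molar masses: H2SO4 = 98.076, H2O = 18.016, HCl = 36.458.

48.5 g

n(H2SO4) = 264.0 / 98.076 = 2.692 mol.
Step 1 gives a 1:2 ratio of H2SO4 to HCl, so n(HCl) = 5.384 mol.
In step 2 the HCl:H2O ratio is 2:1, so n(H2O) = 2.692 mol.
Mass of H2O = 2.692 × 18.016 = 48.50 g.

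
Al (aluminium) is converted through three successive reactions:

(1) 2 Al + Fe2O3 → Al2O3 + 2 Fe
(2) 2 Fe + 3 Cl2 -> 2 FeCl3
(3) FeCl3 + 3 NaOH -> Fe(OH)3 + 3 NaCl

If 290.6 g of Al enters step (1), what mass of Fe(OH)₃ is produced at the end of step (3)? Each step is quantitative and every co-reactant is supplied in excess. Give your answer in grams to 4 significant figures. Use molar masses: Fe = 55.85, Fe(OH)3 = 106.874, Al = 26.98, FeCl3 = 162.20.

1151 g

n(Al) = 290.6 / 26.98 = 10.771 mol.
Reaction (1): Al→Fe ratio 2:2 ⇒ n(Fe) = 10.771 mol.
Reaction (2): Fe→FeCl3 ratio 2:2 ⇒ n(FeCl3) = 10.771 mol.
Reaction (3): FeCl3→Fe(OH)3 ratio 1:1 ⇒ n(Fe(OH)3) = 10.771 mol.
Mass of Fe(OH)3 = 10.771 × 106.874 = 1151.1 g.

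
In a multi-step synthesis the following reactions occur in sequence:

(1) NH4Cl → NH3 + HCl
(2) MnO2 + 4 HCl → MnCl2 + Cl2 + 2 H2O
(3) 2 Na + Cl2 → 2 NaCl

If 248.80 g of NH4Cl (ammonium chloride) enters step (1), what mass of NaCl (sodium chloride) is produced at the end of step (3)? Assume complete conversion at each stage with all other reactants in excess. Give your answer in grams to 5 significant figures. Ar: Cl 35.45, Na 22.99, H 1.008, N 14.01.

135.91 g

M(NH4Cl) = 14.01 + 4(1.008) + 35.45 = 53.492 g/mol.
M(NaCl) = 22.99 + 35.45 = 58.44 g/mol.
n(NH4Cl) = 248.80 / 53.492 = 4.65116 mol.
Reaction (1): NH4Cl→HCl ratio 1:1 ⇒ n(HCl) = 4.65116 mol.
Reaction (2): HCl→Cl2 ratio 4:1 ⇒ n(Cl2) = 1.16279 mol.
Reaction (3): Cl2→NaCl ratio 1:2 ⇒ n(NaCl) = 2.32558 mol.
Mass of NaCl = 2.32558 × 58.44 = 135.907 g.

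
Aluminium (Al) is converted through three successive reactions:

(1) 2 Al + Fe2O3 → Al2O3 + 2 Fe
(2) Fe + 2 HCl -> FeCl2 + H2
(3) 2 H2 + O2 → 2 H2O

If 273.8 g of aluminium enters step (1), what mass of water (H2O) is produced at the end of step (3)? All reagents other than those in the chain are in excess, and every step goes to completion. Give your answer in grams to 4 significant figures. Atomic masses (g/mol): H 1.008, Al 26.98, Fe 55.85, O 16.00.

M(Al) = 26.98 g/mol.
M(H2O) = 2(1.008) + 16.00 = 18.016 g/mol.
n(Al) = 273.8 / 26.98 = 10.148 mol.
Reaction (1): Al→Fe ratio 2:2 ⇒ n(Fe) = 10.148 mol.
Reaction (2): Fe→H2 ratio 1:1 ⇒ n(H2) = 10.148 mol.
Reaction (3): H2→H2O ratio 2:2 ⇒ n(H2O) = 10.148 mol.
Mass of H2O = 10.148 × 18.016 = 182.83 g.

182.8 g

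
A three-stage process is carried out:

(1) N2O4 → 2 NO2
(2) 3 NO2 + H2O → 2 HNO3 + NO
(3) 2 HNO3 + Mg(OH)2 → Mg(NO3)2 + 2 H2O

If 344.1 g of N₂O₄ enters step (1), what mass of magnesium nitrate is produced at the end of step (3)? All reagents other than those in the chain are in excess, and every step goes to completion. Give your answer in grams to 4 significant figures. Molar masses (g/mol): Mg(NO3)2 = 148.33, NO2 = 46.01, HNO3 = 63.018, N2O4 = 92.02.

n(N2O4) = 344.1 / 92.02 = 3.7394 mol.
Reaction (1): N2O4→NO2 ratio 1:2 ⇒ n(NO2) = 7.4788 mol.
Reaction (2): NO2→HNO3 ratio 3:2 ⇒ n(HNO3) = 4.9859 mol.
Reaction (3): HNO3→Mg(NO3)2 ratio 2:1 ⇒ n(Mg(NO3)2) = 2.4929 mol.
Mass of Mg(NO3)2 = 2.4929 × 148.33 = 369.78 g.

369.8 g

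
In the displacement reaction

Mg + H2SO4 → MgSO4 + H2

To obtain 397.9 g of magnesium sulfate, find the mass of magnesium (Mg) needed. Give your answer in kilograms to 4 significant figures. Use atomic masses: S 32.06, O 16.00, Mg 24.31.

0.08036 kg

M(MgSO4) = 24.31 + 32.06 + 4(16.00) = 120.37 g/mol.
M(Mg) = 24.31 g/mol.
n(MgSO4) = 397.90 g / 120.37 g/mol = 3.3056 mol.
From the equation the MgSO4:Mg mole ratio is 1:1, so n(Mg) = 3.3056 × 1/1 = 3.3056 mol.
Mass of Mg = 3.3056 mol × 24.31 g/mol = 80.360 g.
Converting to kg: 80.360 g = 0.08036 kg.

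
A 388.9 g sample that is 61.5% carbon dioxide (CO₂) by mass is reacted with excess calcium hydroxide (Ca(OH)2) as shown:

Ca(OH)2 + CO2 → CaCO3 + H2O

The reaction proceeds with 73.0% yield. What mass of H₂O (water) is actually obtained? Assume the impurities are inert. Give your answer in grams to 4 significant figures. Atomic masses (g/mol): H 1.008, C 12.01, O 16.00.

Pure CO2 available = 388.9 g × 0.615 = 239.17 g.
M(CO2) = 12.01 + 2(16.00) = 44.01 g/mol.
M(H2O) = 2(1.008) + 16.00 = 18.016 g/mol.
n(CO2) = 239.17 g / 44.01 g/mol = 5.4345 mol.
From the equation the CO2:H2O mole ratio is 1:1, so n(H2O) = 5.4345 × 1/1 = 5.4345 mol.
Mass of H2O = 5.4345 mol × 18.016 g/mol = 97.908 g.
Actual mass collected = 97.908 g × 0.730 = 71.473 g.

71.47 g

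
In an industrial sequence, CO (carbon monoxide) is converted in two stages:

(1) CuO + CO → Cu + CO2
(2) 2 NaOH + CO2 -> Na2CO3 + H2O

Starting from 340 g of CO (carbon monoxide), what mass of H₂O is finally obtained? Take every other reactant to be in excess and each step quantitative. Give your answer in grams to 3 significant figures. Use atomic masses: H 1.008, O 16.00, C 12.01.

219 g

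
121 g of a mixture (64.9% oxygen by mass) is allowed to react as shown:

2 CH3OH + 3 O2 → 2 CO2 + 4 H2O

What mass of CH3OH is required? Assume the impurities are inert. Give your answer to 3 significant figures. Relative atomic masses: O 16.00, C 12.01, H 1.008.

52.4 g

Mass of pure O2 = 121 g × 0.649 = 78.53 g.
M(O2) = 2(16.00) = 32.00 g/mol.
M(CH3OH) = 12.01 + 4(1.008) + 16.00 = 32.042 g/mol.
n(O2) = 78.53 g / 32.00 g/mol = 2.454 mol.
From the equation the O2:CH3OH mole ratio is 3:2, so n(CH3OH) = 2.454 × 2/3 = 1.636 mol.
Mass of CH3OH = 1.636 mol × 32.042 g/mol = 52.42 g.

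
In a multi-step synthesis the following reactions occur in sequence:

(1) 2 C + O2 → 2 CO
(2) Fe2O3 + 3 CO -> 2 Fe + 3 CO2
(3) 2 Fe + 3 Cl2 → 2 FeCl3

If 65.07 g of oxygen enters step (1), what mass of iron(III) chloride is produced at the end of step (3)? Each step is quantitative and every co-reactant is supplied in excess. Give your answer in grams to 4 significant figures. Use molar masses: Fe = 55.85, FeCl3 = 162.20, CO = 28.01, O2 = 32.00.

n(O2) = 65.07 / 32.00 = 2.0334 mol.
Reaction (1): O2→CO ratio 1:2 ⇒ n(CO) = 4.0669 mol.
Reaction (2): CO→Fe ratio 3:2 ⇒ n(Fe) = 2.7112 mol.
Reaction (3): Fe→FeCl3 ratio 2:2 ⇒ n(FeCl3) = 2.7112 mol.
Mass of FeCl3 = 2.7112 × 162.20 = 439.76 g.

439.8 g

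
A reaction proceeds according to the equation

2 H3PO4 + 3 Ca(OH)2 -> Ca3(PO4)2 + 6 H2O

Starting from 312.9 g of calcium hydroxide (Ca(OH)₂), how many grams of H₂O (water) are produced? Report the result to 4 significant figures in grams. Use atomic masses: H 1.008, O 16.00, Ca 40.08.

152.2 g

M(Ca(OH)2) = 40.08 + 2(16.00) + 2(1.008) = 74.096 g/mol.
M(H2O) = 2(1.008) + 16.00 = 18.016 g/mol.
n(Ca(OH)2) = 312.90 g / 74.096 g/mol = 4.2229 mol.
From the equation the Ca(OH)2:H2O mole ratio is 3:6, so n(H2O) = 4.2229 × 6/3 = 8.4458 mol.
Mass of H2O = 8.4458 mol × 18.016 g/mol = 152.16 g.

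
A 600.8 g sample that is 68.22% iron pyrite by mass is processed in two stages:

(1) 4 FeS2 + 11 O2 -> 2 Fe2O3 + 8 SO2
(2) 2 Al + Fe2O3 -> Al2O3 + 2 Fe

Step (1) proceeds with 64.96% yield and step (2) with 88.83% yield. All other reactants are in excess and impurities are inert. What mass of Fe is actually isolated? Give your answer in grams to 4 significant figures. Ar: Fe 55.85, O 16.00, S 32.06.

110.1 g

Pure FeS2 = 600.8 × 0.6822 = 409.87 g.
M(FeS2) = 55.85 + 2(32.06) = 119.97 g/mol.
M(Fe) = 55.85 g/mol.
n(FeS2) = 409.87 / 119.97 = 3.4164 mol.
Step 1 (FeS2:Fe2O3 = 4:2): theoretical n(Fe2O3) = 1.7082 mol; at 64.96% yield, n(Fe2O3) = 1.1096 mol.
Step 2 (Fe2O3:Fe = 1:2): theoretical n(Fe) = 2.2193 mol, so theoretical mass = 2.2193 × 55.85 = 123.95 g.
At 88.83% yield, actual mass of Fe = 123.95 × 0.8883 = 110.10 g.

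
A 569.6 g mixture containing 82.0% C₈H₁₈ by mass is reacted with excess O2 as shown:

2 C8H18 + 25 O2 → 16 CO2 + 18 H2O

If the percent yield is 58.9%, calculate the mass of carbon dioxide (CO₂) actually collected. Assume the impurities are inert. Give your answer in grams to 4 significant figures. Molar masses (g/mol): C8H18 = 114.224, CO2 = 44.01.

848.0 g

Pure C8H18 available = 569.6 g × 0.820 = 467.07 g.
n(C8H18) = 467.07 g / 114.224 g/mol = 4.0891 mol.
From the equation the C8H18:CO2 mole ratio is 2:16, so n(CO2) = 4.0891 × 16/2 = 32.713 mol.
Mass of CO2 = 32.713 mol × 44.01 g/mol = 1439.7 g.
Actual mass collected = 1439.7 g × 0.589 = 847.98 g.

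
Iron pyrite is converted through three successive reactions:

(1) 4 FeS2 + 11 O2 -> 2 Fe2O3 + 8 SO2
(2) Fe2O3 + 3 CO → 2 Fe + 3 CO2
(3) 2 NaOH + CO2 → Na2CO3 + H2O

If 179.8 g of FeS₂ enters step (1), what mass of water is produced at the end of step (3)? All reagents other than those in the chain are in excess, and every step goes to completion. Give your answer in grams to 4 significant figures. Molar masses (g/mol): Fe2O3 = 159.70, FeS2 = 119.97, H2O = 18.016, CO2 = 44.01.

40.50 g

n(FeS2) = 179.8 / 119.97 = 1.4987 mol.
Reaction (1): FeS2→Fe2O3 ratio 4:2 ⇒ n(Fe2O3) = 0.74935 mol.
Reaction (2): Fe2O3→CO2 ratio 1:3 ⇒ n(CO2) = 2.2481 mol.
Reaction (3): CO2→H2O ratio 1:1 ⇒ n(H2O) = 2.2481 mol.
Mass of H2O = 2.2481 × 18.016 = 40.501 g.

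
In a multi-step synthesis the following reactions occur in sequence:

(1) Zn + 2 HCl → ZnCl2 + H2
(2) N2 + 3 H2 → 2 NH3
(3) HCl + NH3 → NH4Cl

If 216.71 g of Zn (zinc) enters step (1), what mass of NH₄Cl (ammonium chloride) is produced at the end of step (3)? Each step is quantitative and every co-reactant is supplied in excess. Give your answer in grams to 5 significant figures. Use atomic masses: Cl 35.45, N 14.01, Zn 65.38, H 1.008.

118.20 g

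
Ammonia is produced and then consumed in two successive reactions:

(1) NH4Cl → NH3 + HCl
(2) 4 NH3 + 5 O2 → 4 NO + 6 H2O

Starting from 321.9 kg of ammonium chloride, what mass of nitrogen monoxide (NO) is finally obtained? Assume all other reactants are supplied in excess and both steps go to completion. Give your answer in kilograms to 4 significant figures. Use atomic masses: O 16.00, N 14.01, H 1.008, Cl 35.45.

180.6 kg

M(NH4Cl) = 14.01 + 4(1.008) + 35.45 = 53.492 g/mol.
M(NO) = 14.01 + 16.00 = 30.01 g/mol.
321.9 kg = 321900 g.
n(NH4Cl) = 321900 / 53.492 = 6017.7 mol.
Step 1 gives a 1:1 ratio of NH4Cl to NH3, so n(NH3) = 6017.7 mol.
In step 2 the NH3:NO ratio is 4:4, so n(NO) = 6017.7 mol.
Mass of NO = 6017.7 × 30.01 = 180590 g = 180.6 kg.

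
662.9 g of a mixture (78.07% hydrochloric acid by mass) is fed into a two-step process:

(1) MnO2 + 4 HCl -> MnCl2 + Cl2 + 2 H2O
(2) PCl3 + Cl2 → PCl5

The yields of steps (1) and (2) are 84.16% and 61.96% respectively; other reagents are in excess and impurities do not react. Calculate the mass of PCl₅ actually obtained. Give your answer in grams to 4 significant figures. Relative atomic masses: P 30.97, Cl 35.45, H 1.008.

385.3 g

Pure HCl = 662.9 × 0.7807 = 517.53 g.
M(HCl) = 1.008 + 35.45 = 36.458 g/mol.
M(PCl5) = 30.97 + 5(35.45) = 208.22 g/mol.
n(HCl) = 517.53 / 36.458 = 14.195 mol.
Step 1 (HCl:Cl2 = 4:1): theoretical n(Cl2) = 3.5488 mol; at 84.16% yield, n(Cl2) = 2.9867 mol.
Step 2 (Cl2:PCl5 = 1:1): theoretical n(PCl5) = 2.9867 mol, so theoretical mass = 2.9867 × 208.22 = 621.88 g.
At 61.96% yield, actual mass of PCl5 = 621.88 × 0.6196 = 385.32 g.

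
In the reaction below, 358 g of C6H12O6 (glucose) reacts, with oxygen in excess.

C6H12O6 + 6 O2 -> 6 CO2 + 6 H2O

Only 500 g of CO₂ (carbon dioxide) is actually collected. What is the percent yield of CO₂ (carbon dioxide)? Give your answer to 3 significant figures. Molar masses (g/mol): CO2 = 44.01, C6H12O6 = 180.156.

n(C6H12O6) = 358.0 g / 180.156 g/mol = 1.987 mol.
From the equation the C6H12O6:CO2 mole ratio is 1:6, so n(CO2) = 1.987 × 6/1 = 11.92 mol.
Mass of CO2 = 11.92 mol × 44.01 g/mol = 524.7 g.
This is the theoretical yield. Percent yield = 500 g / 524.7 g × 100% = 95.29%.

95.3 %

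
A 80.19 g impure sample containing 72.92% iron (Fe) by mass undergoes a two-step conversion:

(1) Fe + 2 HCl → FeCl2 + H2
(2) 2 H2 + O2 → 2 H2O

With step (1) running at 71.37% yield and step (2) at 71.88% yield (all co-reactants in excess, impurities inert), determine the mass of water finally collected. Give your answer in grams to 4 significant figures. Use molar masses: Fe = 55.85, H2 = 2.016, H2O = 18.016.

Pure Fe = 80.19 × 0.7292 = 58.475 g.
n(Fe) = 58.475 / 55.85 = 1.0470 mol.
Step 1 (Fe:H2 = 1:1): theoretical n(H2) = 1.0470 mol; at 71.37% yield, n(H2) = 0.74724 mol.
Step 2 (H2:H2O = 2:2): theoretical n(H2O) = 0.74724 mol, so theoretical mass = 0.74724 × 18.016 = 13.462 g.
At 71.88% yield, actual mass of H2O = 13.462 × 0.7188 = 9.6767 g.

9.677 g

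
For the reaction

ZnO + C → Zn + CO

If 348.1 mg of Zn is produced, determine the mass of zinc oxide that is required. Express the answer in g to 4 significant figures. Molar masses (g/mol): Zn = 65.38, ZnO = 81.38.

Convert: 348.1 mg = 0.34810 g.
n(Zn) = 0.34810 g / 65.38 g/mol = 0.0053243 mol.
From the equation the Zn:ZnO mole ratio is 1:1, so n(ZnO) = 0.0053243 × 1/1 = 0.0053243 mol.
Mass of ZnO = 0.0053243 mol × 81.38 g/mol = 0.43329 g.

0.4333 g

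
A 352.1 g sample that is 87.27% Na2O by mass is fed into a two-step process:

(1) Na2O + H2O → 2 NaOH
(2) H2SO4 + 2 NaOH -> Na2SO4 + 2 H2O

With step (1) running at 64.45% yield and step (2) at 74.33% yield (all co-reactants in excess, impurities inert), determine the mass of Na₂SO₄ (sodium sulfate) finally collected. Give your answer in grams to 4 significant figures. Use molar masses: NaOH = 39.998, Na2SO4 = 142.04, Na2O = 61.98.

337.3 g

Pure Na2O = 352.1 × 0.8727 = 307.28 g.
n(Na2O) = 307.28 / 61.98 = 4.9577 mol.
Step 1 (Na2O:NaOH = 1:2): theoretical n(NaOH) = 9.9154 mol; at 64.45% yield, n(NaOH) = 6.3905 mol.
Step 2 (NaOH:Na2SO4 = 2:1): theoretical n(Na2SO4) = 3.1952 mol, so theoretical mass = 3.1952 × 142.04 = 453.85 g.
At 74.33% yield, actual mass of Na2SO4 = 453.85 × 0.7433 = 337.35 g.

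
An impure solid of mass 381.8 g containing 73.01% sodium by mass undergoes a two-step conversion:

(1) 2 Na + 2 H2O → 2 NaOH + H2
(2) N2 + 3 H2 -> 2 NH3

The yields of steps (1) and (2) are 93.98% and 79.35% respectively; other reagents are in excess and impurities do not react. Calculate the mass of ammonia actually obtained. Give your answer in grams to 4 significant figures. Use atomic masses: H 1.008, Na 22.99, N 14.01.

51.34 g

Pure Na = 381.8 × 0.7301 = 278.75 g.
M(Na) = 22.99 g/mol.
M(NH3) = 14.01 + 3(1.008) = 17.034 g/mol.
n(Na) = 278.75 / 22.99 = 12.125 mol.
Step 1 (Na:H2 = 2:1): theoretical n(H2) = 6.0625 mol; at 93.98% yield, n(H2) = 5.6975 mol.
Step 2 (H2:NH3 = 3:2): theoretical n(NH3) = 3.7983 mol, so theoretical mass = 3.7983 × 17.034 = 64.701 g.
At 79.35% yield, actual mass of NH3 = 64.701 × 0.7935 = 51.340 g.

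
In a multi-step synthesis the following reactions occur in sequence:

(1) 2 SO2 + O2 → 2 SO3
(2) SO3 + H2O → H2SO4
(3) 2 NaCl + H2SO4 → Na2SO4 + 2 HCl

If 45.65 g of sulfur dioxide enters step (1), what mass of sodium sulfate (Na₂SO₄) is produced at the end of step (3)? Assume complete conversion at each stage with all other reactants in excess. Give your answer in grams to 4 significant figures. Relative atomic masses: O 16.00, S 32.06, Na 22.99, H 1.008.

101.2 g

M(SO2) = 32.06 + 2(16.00) = 64.06 g/mol.
M(Na2SO4) = 2(22.99) + 32.06 + 4(16.00) = 142.04 g/mol.
n(SO2) = 45.65 / 64.06 = 0.71261 mol.
Reaction (1): SO2→SO3 ratio 2:2 ⇒ n(SO3) = 0.71261 mol.
Reaction (2): SO3→H2SO4 ratio 1:1 ⇒ n(H2SO4) = 0.71261 mol.
Reaction (3): H2SO4→Na2SO4 ratio 1:1 ⇒ n(Na2SO4) = 0.71261 mol.
Mass of Na2SO4 = 0.71261 × 142.04 = 101.22 g.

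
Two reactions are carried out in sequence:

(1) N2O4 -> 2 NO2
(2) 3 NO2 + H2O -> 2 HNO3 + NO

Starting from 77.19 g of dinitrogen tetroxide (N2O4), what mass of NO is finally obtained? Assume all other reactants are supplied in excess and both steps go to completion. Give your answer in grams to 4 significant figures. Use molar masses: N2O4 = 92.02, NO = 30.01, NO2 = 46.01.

n(N2O4) = 77.190 / 92.02 = 0.83884 mol.
Step 1 gives a 1:2 ratio of N2O4 to NO2, so n(NO2) = 1.6777 mol.
In step 2 the NO2:NO ratio is 3:1, so n(NO) = 0.55923 mol.
Mass of NO = 0.55923 × 30.01 = 16.782 g.

16.78 g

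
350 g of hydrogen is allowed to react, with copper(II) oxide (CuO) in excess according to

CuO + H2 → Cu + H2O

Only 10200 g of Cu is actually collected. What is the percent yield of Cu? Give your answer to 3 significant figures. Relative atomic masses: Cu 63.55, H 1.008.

M(H2) = 2(1.008) = 2.016 g/mol.
M(Cu) = 63.55 g/mol.
n(H2) = 350.0 g / 2.016 g/mol = 173.6 mol.
From the equation the H2:Cu mole ratio is 1:1, so n(Cu) = 173.6 × 1/1 = 173.6 mol.
Mass of Cu = 173.6 mol × 63.55 g/mol = 11030 g.
This is the theoretical yield. Percent yield = 10200 g / 11030 g × 100% = 92.45%.

92.5 %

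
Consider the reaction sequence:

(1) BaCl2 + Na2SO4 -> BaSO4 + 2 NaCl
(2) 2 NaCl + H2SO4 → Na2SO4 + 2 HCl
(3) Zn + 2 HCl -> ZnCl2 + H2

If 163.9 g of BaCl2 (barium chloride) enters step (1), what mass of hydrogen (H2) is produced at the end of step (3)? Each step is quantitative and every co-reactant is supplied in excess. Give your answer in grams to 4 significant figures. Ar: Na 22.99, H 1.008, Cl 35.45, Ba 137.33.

1.587 g

M(BaCl2) = 137.33 + 2(35.45) = 208.23 g/mol.
M(H2) = 2(1.008) = 2.016 g/mol.
n(BaCl2) = 163.9 / 208.23 = 0.78711 mol.
Reaction (1): BaCl2→NaCl ratio 1:2 ⇒ n(NaCl) = 1.5742 mol.
Reaction (2): NaCl→HCl ratio 2:2 ⇒ n(HCl) = 1.5742 mol.
Reaction (3): HCl→H2 ratio 2:1 ⇒ n(H2) = 0.78711 mol.
Mass of H2 = 0.78711 × 2.016 = 1.5868 g.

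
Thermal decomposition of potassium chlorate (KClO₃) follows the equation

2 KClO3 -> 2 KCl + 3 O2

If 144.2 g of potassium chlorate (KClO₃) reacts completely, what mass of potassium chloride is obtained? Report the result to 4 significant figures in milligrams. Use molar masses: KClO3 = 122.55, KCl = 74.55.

87720 mg

n(KClO3) = 144.20 g / 122.55 g/mol = 1.1767 mol.
From the equation the KClO3:KCl mole ratio is 2:2, so n(KCl) = 1.1767 × 2/2 = 1.1767 mol.
Mass of KCl = 1.1767 mol × 74.55 g/mol = 87.720 g.
Converting to mg: 87.720 g = 87720 mg.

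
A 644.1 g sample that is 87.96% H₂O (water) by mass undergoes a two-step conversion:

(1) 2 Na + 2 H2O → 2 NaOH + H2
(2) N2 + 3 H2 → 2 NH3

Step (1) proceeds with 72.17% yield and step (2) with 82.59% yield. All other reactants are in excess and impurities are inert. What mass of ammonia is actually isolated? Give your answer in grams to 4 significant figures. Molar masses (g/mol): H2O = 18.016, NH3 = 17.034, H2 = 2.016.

Pure H2O = 644.1 × 0.8796 = 566.55 g.
n(H2O) = 566.55 / 18.016 = 31.447 mol.
Step 1 (H2O:H2 = 2:1): theoretical n(H2) = 15.724 mol; at 72.17% yield, n(H2) = 11.348 mol.
Step 2 (H2:NH3 = 3:2): theoretical n(NH3) = 7.5651 mol, so theoretical mass = 7.5651 × 17.034 = 128.86 g.
At 82.59% yield, actual mass of NH3 = 128.86 × 0.8259 = 106.43 g.

106.4 g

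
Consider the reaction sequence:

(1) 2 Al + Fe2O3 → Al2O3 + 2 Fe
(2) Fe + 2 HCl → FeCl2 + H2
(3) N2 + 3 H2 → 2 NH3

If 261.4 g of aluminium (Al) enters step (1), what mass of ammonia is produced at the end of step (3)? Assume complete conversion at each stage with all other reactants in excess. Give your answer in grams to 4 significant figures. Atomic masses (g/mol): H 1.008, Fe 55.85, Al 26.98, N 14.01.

M(Al) = 26.98 g/mol.
M(NH3) = 14.01 + 3(1.008) = 17.034 g/mol.
n(Al) = 261.4 / 26.98 = 9.6887 mol.
Reaction (1): Al→Fe ratio 2:2 ⇒ n(Fe) = 9.6887 mol.
Reaction (2): Fe→H2 ratio 1:1 ⇒ n(H2) = 9.6887 mol.
Reaction (3): H2→NH3 ratio 3:2 ⇒ n(NH3) = 6.4591 mol.
Mass of NH3 = 6.4591 × 17.034 = 110.02 g.

110.0 g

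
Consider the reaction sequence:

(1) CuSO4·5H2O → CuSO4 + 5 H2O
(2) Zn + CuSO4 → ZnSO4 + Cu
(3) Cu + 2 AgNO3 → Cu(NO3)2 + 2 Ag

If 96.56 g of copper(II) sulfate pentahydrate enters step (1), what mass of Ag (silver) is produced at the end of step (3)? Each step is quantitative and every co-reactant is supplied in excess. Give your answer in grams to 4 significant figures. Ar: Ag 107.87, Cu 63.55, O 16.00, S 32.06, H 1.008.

83.43 g

M(CuSO4·5H2O) = 63.55 + 32.06 + 9(16.00) + 10(1.008) = 249.69 g/mol.
M(Ag) = 107.87 g/mol.
n(CuSO4·5H2O) = 96.56 / 249.69 = 0.38672 mol.
Reaction (1): CuSO4·5H2O→CuSO4 ratio 1:1 ⇒ n(CuSO4) = 0.38672 mol.
Reaction (2): CuSO4→Cu ratio 1:1 ⇒ n(Cu) = 0.38672 mol.
Reaction (3): Cu→Ag ratio 1:2 ⇒ n(Ag) = 0.77344 mol.
Mass of Ag = 0.77344 × 107.87 = 83.431 g.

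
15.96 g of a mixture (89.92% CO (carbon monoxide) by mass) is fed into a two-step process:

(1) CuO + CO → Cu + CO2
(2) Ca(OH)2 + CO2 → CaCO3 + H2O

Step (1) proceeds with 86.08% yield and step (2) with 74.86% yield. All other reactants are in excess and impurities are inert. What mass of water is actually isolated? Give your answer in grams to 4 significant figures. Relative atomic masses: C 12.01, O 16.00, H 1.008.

Pure CO = 15.96 × 0.8992 = 14.351 g.
M(CO) = 12.01 + 16.00 = 28.01 g/mol.
M(H2O) = 2(1.008) + 16.00 = 18.016 g/mol.
n(CO) = 14.351 / 28.01 = 0.51236 mol.
Step 1 (CO:CO2 = 1:1): theoretical n(CO2) = 0.51236 mol; at 86.08% yield, n(CO2) = 0.44104 mol.
Step 2 (CO2:H2O = 1:1): theoretical n(H2O) = 0.44104 mol, so theoretical mass = 0.44104 × 18.016 = 7.9458 g.
At 74.86% yield, actual mass of H2O = 7.9458 × 0.7486 = 5.9482 g.

5.948 g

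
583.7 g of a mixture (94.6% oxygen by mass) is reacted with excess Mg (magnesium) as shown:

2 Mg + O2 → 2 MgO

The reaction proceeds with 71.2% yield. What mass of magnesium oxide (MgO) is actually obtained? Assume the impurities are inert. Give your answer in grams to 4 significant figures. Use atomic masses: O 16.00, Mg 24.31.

990.5 g

Pure O2 available = 583.7 g × 0.946 = 552.18 g.
M(O2) = 2(16.00) = 32.00 g/mol.
M(MgO) = 24.31 + 16.00 = 40.31 g/mol.
n(O2) = 552.18 g / 32.00 g/mol = 17.256 mol.
From the equation the O2:MgO mole ratio is 1:2, so n(MgO) = 17.256 × 2/1 = 34.511 mol.
Mass of MgO = 34.511 mol × 40.31 g/mol = 1391.1 g.
Actual mass collected = 1391.1 g × 0.712 = 990.50 g.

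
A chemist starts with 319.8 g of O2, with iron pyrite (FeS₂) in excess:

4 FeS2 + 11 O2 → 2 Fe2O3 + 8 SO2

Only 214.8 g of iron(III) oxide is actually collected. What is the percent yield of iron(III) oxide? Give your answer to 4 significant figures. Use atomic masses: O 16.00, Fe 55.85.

74.02 %

M(O2) = 2(16.00) = 32.00 g/mol.
M(Fe2O3) = 2(55.85) + 3(16.00) = 159.70 g/mol.
n(O2) = 319.80 g / 32.00 g/mol = 9.9938 mol.
From the equation the O2:Fe2O3 mole ratio is 11:2, so n(Fe2O3) = 9.9938 × 2/11 = 1.8170 mol.
Mass of Fe2O3 = 1.8170 mol × 159.70 g/mol = 290.18 g.
This is the theoretical yield. Percent yield = 214.8 g / 290.18 g × 100% = 74.022%.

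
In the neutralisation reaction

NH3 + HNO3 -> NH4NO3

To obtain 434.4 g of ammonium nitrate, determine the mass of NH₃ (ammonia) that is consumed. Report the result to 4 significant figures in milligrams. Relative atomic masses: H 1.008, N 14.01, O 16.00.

92430 mg

M(NH4NO3) = 2(14.01) + 4(1.008) + 3(16.00) = 80.052 g/mol.
M(NH3) = 14.01 + 3(1.008) = 17.034 g/mol.
n(NH4NO3) = 434.40 g / 80.052 g/mol = 5.4265 mol.
From the equation the NH4NO3:NH3 mole ratio is 1:1, so n(NH3) = 5.4265 × 1/1 = 5.4265 mol.
Mass of NH3 = 5.4265 mol × 17.034 g/mol = 92.435 g.
Converting to mg: 92.435 g = 92430 mg.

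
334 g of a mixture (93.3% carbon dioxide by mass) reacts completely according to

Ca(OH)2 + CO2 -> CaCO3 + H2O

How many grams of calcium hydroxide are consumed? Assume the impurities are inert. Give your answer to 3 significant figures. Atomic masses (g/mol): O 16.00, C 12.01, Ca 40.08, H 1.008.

525 g

Mass of pure CO2 = 334 g × 0.933 = 311.6 g.
M(CO2) = 12.01 + 2(16.00) = 44.01 g/mol.
M(Ca(OH)2) = 40.08 + 2(16.00) + 2(1.008) = 74.096 g/mol.
n(CO2) = 311.6 g / 44.01 g/mol = 7.081 mol.
From the equation the CO2:Ca(OH)2 mole ratio is 1:1, so n(Ca(OH)2) = 7.081 × 1/1 = 7.081 mol.
Mass of Ca(OH)2 = 7.081 mol × 74.096 g/mol = 524.7 g.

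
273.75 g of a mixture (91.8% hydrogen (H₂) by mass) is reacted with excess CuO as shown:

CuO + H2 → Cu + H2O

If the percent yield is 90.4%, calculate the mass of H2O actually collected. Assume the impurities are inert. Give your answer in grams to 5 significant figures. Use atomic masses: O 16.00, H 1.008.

Pure H2 available = 273.75 g × 0.918 = 251.303 g.
M(H2) = 2(1.008) = 2.016 g/mol.
M(H2O) = 2(1.008) + 16.00 = 18.016 g/mol.
n(H2) = 251.303 g / 2.016 g/mol = 124.654 mol.
From the equation the H2:H2O mole ratio is 1:1, so n(H2O) = 124.654 × 1/1 = 124.654 mol.
Mass of H2O = 124.654 mol × 18.016 g/mol = 2245.77 g.
Actual mass collected = 2245.77 g × 0.904 = 2030.17 g.

2030.2 g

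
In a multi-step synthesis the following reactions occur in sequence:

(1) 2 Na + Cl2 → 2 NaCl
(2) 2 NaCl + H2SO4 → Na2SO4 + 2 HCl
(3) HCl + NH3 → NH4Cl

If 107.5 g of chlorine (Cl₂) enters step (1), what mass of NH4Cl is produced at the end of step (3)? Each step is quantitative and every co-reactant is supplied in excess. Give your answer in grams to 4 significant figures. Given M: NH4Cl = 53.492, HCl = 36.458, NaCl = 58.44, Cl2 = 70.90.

162.2 g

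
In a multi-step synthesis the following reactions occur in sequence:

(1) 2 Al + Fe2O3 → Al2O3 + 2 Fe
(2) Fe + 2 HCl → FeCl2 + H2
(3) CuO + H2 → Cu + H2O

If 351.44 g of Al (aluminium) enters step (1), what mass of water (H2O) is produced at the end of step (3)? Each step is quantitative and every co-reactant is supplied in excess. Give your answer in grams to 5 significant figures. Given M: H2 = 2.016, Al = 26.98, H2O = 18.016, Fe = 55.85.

234.68 g

n(Al) = 351.44 / 26.98 = 13.0259 mol.
Reaction (1): Al→Fe ratio 2:2 ⇒ n(Fe) = 13.0259 mol.
Reaction (2): Fe→H2 ratio 1:1 ⇒ n(H2) = 13.0259 mol.
Reaction (3): H2→H2O ratio 1:1 ⇒ n(H2O) = 13.0259 mol.
Mass of H2O = 13.0259 × 18.016 = 234.675 g.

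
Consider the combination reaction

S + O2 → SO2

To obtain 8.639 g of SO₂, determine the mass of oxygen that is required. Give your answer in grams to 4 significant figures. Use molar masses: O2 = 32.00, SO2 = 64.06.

4.315 g

n(SO2) = 8.6390 g / 64.06 g/mol = 0.13486 mol.
From the equation the SO2:O2 mole ratio is 1:1, so n(O2) = 0.13486 × 1/1 = 0.13486 mol.
Mass of O2 = 0.13486 mol × 32.00 g/mol = 4.3155 g.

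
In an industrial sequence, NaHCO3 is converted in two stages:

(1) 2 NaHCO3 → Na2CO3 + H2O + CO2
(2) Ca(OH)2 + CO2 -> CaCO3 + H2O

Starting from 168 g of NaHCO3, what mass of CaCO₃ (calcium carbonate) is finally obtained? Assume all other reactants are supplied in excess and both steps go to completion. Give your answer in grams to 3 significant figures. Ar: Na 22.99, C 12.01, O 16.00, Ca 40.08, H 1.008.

M(NaHCO3) = 22.99 + 1.008 + 12.01 + 3(16.00) = 84.008 g/mol.
M(CaCO3) = 40.08 + 12.01 + 3(16.00) = 100.09 g/mol.
n(NaHCO3) = 168.0 / 84.008 = 2.000 mol.
Step 1 gives a 2:1 ratio of NaHCO3 to CO2, so n(CO2) = 0.9999 mol.
In step 2 the CO2:CaCO3 ratio is 1:1, so n(CaCO3) = 0.9999 mol.
Mass of CaCO3 = 0.9999 × 100.09 = 100.1 g.

100 g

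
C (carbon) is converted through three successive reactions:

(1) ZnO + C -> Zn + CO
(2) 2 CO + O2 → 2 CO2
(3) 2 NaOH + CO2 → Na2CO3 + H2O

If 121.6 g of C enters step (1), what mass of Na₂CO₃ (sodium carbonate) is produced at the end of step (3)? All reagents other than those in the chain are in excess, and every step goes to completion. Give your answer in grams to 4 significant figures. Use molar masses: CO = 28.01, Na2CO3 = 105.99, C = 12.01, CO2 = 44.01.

n(C) = 121.6 / 12.01 = 10.125 mol.
Reaction (1): C→CO ratio 1:1 ⇒ n(CO) = 10.125 mol.
Reaction (2): CO→CO2 ratio 2:2 ⇒ n(CO2) = 10.125 mol.
Reaction (3): CO2→Na2CO3 ratio 1:1 ⇒ n(Na2CO3) = 10.125 mol.
Mass of Na2CO3 = 10.125 × 105.99 = 1073.1 g.

1073 g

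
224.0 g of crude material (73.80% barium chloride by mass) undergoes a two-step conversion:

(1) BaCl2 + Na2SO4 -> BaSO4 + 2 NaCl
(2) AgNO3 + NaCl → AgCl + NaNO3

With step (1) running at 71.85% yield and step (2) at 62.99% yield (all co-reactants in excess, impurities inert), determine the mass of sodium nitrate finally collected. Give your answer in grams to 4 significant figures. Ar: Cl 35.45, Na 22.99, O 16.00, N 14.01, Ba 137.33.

61.08 g

Pure BaCl2 = 224.0 × 0.7380 = 165.31 g.
M(BaCl2) = 137.33 + 2(35.45) = 208.23 g/mol.
M(NaNO3) = 22.99 + 14.01 + 3(16.00) = 85.00 g/mol.
n(BaCl2) = 165.31 / 208.23 = 0.79389 mol.
Step 1 (BaCl2:NaCl = 1:2): theoretical n(NaCl) = 1.5878 mol; at 71.85% yield, n(NaCl) = 1.1408 mol.
Step 2 (NaCl:NaNO3 = 1:1): theoretical n(NaNO3) = 1.1408 mol, so theoretical mass = 1.1408 × 85.00 = 96.970 g.
At 62.99% yield, actual mass of NaNO3 = 96.970 × 0.6299 = 61.081 g.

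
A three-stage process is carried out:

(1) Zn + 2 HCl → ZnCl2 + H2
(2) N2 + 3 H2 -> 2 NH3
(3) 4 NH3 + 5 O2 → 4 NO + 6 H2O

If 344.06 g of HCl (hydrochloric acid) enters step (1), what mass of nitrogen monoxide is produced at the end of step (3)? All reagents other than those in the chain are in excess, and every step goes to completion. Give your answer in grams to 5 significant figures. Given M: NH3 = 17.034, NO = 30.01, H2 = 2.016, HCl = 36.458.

94.403 g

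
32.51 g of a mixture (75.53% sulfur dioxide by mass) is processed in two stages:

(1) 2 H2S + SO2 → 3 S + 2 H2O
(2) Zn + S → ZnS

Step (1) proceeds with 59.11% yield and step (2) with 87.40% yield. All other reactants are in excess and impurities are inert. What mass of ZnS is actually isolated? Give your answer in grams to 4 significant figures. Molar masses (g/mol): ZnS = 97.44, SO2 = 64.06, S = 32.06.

57.89 g

Pure SO2 = 32.51 × 0.7553 = 24.555 g.
n(SO2) = 24.555 / 64.06 = 0.38331 mol.
Step 1 (SO2:S = 1:3): theoretical n(S) = 1.1499 mol; at 59.11% yield, n(S) = 0.67972 mol.
Step 2 (S:ZnS = 1:1): theoretical n(ZnS) = 0.67972 mol, so theoretical mass = 0.67972 × 97.44 = 66.232 g.
At 87.40% yield, actual mass of ZnS = 66.232 × 0.8740 = 57.887 g.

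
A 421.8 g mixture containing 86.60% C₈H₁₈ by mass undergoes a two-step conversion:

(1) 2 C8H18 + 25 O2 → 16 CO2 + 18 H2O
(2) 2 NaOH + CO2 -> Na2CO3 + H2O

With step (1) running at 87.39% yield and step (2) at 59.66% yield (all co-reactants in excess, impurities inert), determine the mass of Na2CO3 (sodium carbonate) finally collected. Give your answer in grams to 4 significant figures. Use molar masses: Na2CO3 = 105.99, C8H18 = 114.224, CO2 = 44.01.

1414 g

Pure C8H18 = 421.8 × 0.8660 = 365.28 g.
n(C8H18) = 365.28 / 114.224 = 3.1979 mol.
Step 1 (C8H18:CO2 = 2:16): theoretical n(CO2) = 25.583 mol; at 87.39% yield, n(CO2) = 22.357 mol.
Step 2 (CO2:Na2CO3 = 1:1): theoretical n(Na2CO3) = 22.357 mol, so theoretical mass = 22.357 × 105.99 = 2369.6 g.
At 59.66% yield, actual mass of Na2CO3 = 2369.6 × 0.5966 = 1413.7 g.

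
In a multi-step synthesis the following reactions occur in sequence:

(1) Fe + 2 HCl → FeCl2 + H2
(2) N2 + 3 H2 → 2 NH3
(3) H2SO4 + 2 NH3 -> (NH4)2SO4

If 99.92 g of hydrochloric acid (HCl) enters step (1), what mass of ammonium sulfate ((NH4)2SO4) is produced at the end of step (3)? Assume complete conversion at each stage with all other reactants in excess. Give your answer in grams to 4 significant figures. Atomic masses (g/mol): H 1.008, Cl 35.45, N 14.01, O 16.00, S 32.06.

M(HCl) = 1.008 + 35.45 = 36.458 g/mol.
M((NH4)2SO4) = 2(14.01) + 8(1.008) + 32.06 + 4(16.00) = 132.144 g/mol.
n(HCl) = 99.92 / 36.458 = 2.7407 mol.
Reaction (1): HCl→H2 ratio 2:1 ⇒ n(H2) = 1.3703 mol.
Reaction (2): H2→NH3 ratio 3:2 ⇒ n(NH3) = 0.91356 mol.
Reaction (3): NH3→(NH4)2SO4 ratio 2:1 ⇒ n((NH4)2SO4) = 0.45678 mol.
Mass of (NH4)2SO4 = 0.45678 × 132.144 = 60.361 g.

60.36 g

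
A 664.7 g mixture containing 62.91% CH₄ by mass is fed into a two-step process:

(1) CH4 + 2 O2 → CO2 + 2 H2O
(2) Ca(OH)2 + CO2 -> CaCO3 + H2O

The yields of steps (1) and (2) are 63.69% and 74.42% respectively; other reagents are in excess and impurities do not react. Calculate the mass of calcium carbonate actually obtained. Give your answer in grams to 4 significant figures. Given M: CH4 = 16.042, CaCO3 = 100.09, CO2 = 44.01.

1237 g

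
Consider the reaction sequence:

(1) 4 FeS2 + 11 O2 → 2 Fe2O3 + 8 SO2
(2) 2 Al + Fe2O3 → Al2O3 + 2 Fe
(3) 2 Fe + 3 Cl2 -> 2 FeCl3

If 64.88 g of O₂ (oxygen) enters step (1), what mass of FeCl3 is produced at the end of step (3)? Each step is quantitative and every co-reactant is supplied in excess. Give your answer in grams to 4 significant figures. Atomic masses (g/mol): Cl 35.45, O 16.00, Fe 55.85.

119.6 g

M(O2) = 2(16.00) = 32.00 g/mol.
M(FeCl3) = 55.85 + 3(35.45) = 162.20 g/mol.
n(O2) = 64.88 / 32.00 = 2.0275 mol.
Reaction (1): O2→Fe2O3 ratio 11:2 ⇒ n(Fe2O3) = 0.36864 mol.
Reaction (2): Fe2O3→Fe ratio 1:2 ⇒ n(Fe) = 0.73727 mol.
Reaction (3): Fe→FeCl3 ratio 2:2 ⇒ n(FeCl3) = 0.73727 mol.
Mass of FeCl3 = 0.73727 × 162.20 = 119.59 g.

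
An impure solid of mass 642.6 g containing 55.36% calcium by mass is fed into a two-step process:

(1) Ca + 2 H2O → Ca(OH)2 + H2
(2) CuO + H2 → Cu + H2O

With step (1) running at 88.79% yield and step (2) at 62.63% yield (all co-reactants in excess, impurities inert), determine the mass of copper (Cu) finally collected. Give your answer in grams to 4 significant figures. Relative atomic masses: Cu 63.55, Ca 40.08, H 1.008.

Pure Ca = 642.6 × 0.5536 = 355.74 g.
M(Ca) = 40.08 g/mol.
M(Cu) = 63.55 g/mol.
n(Ca) = 355.74 / 40.08 = 8.8758 mol.
Step 1 (Ca:H2 = 1:1): theoretical n(H2) = 8.8758 mol; at 88.79% yield, n(H2) = 7.8809 mol.
Step 2 (H2:Cu = 1:1): theoretical n(Cu) = 7.8809 mol, so theoretical mass = 7.8809 × 63.55 = 500.83 g.
At 62.63% yield, actual mass of Cu = 500.83 × 0.6263 = 313.67 g.

313.7 g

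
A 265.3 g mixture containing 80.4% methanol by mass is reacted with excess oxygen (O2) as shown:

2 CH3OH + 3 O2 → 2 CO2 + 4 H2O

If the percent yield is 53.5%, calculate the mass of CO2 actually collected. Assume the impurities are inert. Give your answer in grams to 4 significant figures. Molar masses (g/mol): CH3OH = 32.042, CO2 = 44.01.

Pure CH3OH available = 265.3 g × 0.804 = 213.30 g.
n(CH3OH) = 213.30 g / 32.042 g/mol = 6.6569 mol.
From the equation the CH3OH:CO2 mole ratio is 2:2, so n(CO2) = 6.6569 × 2/2 = 6.6569 mol.
Mass of CO2 = 6.6569 mol × 44.01 g/mol = 292.97 g.
Actual mass collected = 292.97 g × 0.535 = 156.74 g.

156.7 g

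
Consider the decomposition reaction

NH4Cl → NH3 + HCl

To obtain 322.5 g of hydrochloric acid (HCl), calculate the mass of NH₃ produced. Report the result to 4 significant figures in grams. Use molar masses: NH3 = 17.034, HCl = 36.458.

150.7 g

n(HCl) = 322.50 g / 36.458 g/mol = 8.8458 mol.
From the equation the HCl:NH3 mole ratio is 1:1, so n(NH3) = 8.8458 × 1/1 = 8.8458 mol.
Mass of NH3 = 8.8458 mol × 17.034 g/mol = 150.68 g.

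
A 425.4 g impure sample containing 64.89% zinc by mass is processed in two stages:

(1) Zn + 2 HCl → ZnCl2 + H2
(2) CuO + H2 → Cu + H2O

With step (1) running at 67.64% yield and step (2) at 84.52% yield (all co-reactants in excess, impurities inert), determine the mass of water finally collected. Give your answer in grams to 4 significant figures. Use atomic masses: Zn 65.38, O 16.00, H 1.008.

Pure Zn = 425.4 × 0.6489 = 276.04 g.
M(Zn) = 65.38 g/mol.
M(H2O) = 2(1.008) + 16.00 = 18.016 g/mol.
n(Zn) = 276.04 / 65.38 = 4.2221 mol.
Step 1 (Zn:H2 = 1:1): theoretical n(H2) = 4.2221 mol; at 67.64% yield, n(H2) = 2.8558 mol.
Step 2 (H2:H2O = 1:1): theoretical n(H2O) = 2.8558 mol, so theoretical mass = 2.8558 × 18.016 = 51.451 g.
At 84.52% yield, actual mass of H2O = 51.451 × 0.8452 = 43.486 g.

43.49 g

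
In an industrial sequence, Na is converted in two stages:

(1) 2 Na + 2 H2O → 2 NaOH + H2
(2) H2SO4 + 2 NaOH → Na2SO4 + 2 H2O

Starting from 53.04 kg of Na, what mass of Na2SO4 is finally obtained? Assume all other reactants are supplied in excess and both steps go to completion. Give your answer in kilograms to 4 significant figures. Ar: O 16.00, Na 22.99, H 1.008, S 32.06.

163.8 kg

M(Na) = 22.99 g/mol.
M(Na2SO4) = 2(22.99) + 32.06 + 4(16.00) = 142.04 g/mol.
53.04 kg = 53040 g.
n(Na) = 53040 / 22.99 = 2307.1 mol.
Step 1 gives a 2:2 ratio of Na to NaOH, so n(NaOH) = 2307.1 mol.
In step 2 the NaOH:Na2SO4 ratio is 2:1, so n(Na2SO4) = 1153.5 mol.
Mass of Na2SO4 = 1153.5 × 142.04 = 163850 g = 163.8 kg.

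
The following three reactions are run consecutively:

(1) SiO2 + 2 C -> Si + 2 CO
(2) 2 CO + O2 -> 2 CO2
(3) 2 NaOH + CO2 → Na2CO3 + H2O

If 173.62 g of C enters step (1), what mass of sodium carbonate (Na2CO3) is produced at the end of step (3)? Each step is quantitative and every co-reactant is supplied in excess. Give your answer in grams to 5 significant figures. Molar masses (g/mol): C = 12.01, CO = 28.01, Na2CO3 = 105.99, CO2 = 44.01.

n(C) = 173.62 / 12.01 = 14.4563 mol.
Reaction (1): C→CO ratio 2:2 ⇒ n(CO) = 14.4563 mol.
Reaction (2): CO→CO2 ratio 2:2 ⇒ n(CO2) = 14.4563 mol.
Reaction (3): CO2→Na2CO3 ratio 1:1 ⇒ n(Na2CO3) = 14.4563 mol.
Mass of Na2CO3 = 14.4563 × 105.99 = 1532.22 g.

1532.2 g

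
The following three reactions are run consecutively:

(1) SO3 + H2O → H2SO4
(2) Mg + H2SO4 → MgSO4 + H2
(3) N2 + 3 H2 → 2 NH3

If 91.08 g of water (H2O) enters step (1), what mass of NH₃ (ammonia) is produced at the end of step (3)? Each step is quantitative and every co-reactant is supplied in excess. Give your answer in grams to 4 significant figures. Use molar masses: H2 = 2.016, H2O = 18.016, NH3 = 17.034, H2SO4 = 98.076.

57.41 g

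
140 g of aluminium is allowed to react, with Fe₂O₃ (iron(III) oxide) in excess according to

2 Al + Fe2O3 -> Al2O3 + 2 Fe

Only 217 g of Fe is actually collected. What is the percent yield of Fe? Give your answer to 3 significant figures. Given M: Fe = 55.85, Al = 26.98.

n(Al) = 140.0 g / 26.98 g/mol = 5.189 mol.
From the equation the Al:Fe mole ratio is 2:2, so n(Fe) = 5.189 × 2/2 = 5.189 mol.
Mass of Fe = 5.189 mol × 55.85 g/mol = 289.8 g.
This is the theoretical yield. Percent yield = 217 g / 289.8 g × 100% = 74.88%.

74.9 %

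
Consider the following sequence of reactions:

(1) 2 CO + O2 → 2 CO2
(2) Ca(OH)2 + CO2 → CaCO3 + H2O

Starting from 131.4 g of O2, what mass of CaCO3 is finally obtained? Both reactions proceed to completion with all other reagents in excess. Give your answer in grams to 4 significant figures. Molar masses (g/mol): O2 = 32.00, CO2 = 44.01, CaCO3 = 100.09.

n(O2) = 131.40 / 32.00 = 4.1063 mol.
Step 1 gives a 1:2 ratio of O2 to CO2, so n(CO2) = 8.2125 mol.
In step 2 the CO2:CaCO3 ratio is 1:1, so n(CaCO3) = 8.2125 mol.
Mass of CaCO3 = 8.2125 × 100.09 = 821.99 g.

822.0 g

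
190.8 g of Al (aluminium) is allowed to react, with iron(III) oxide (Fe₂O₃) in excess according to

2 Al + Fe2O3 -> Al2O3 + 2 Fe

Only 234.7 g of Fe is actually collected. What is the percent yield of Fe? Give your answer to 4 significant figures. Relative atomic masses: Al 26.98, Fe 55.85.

M(Al) = 26.98 g/mol.
M(Fe) = 55.85 g/mol.
n(Al) = 190.80 g / 26.98 g/mol = 7.0719 mol.
From the equation the Al:Fe mole ratio is 2:2, so n(Fe) = 7.0719 × 2/2 = 7.0719 mol.
Mass of Fe = 7.0719 mol × 55.85 g/mol = 394.97 g.
This is the theoretical yield. Percent yield = 234.7 g / 394.97 g × 100% = 59.423%.

59.42 %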